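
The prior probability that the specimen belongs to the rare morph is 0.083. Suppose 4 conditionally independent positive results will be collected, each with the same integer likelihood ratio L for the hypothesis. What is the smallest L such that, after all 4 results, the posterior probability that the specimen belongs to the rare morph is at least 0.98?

Prior odds = 0.083/0.917 = 83/917.
Target odds = 0.98/0.02 = 49.
Need L⁴ ≥ 49 ÷ (83/917) = 44933/83.
4⁴ = 256 < 44933/83 ≤ 625 = 5⁴, so L = 5.

5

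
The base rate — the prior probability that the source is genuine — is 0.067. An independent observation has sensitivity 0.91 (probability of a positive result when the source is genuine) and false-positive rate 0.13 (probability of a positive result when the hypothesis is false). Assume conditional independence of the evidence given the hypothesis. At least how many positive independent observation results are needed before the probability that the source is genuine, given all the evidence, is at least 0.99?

4

Prior odds = 0.067/0.933 = 67/933.
Likelihood ratio of a positive result = 0.91/0.13 = 7.
Target posterior odds = 0.99/0.01 = 99.
Require 7ⁿ ≥ 99 ÷ (67/933) = 92367/67.
7³ = 343 falls short of 92367/67 but 7⁴ = 2401 reaches it, so n = 4.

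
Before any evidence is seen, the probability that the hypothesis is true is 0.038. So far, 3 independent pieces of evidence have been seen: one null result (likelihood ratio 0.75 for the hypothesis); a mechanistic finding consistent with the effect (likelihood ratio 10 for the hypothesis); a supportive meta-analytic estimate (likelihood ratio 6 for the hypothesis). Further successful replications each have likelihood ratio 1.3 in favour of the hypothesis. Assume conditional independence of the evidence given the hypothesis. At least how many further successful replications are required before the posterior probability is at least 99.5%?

Prior odds = 0.038/0.962 = 19/481.
Combined Bayes factor of the evidence already in hand = 0.75 × 10 × 6 = 45.
Odds after that evidence = (19/481) × 45 = 855/481.
Target odds = 0.995/0.005 = 199.
Need 1.3ⁿ ≥ 199 ÷ (855/481) = 95719/855.
1.3¹⁷ ≈86.5042 falls short of 95719/855 but 1.3¹⁸ ≈112.455 reaches it, so n = 18.

18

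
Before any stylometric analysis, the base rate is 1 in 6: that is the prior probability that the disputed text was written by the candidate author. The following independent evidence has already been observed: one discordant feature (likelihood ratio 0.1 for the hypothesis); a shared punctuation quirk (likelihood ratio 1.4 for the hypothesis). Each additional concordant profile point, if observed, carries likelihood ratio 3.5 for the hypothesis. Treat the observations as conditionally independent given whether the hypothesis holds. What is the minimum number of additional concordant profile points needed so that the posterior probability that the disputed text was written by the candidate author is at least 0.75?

4

Prior odds = (1/6)/(5/6) = 0.2.
Combined Bayes factor of the evidence already in hand = 0.1 × 1.4 = 0.14.
Odds after that evidence = 0.2 × 0.14 = 0.028.
Target odds = 0.75/0.25 = 3.
Need 3.5ⁿ ≥ 3 ÷ 0.028 = 750/7.
3.5³ = 42.875 falls short of 750/7 but 3.5⁴ = 150.0625 reaches it, so n = 4.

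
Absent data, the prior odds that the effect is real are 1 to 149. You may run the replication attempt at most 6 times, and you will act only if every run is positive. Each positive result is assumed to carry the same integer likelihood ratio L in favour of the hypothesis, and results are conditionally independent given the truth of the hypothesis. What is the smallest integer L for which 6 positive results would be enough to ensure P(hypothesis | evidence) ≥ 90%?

Prior odds = 1/149.
Target odds = 0.9/0.1 = 9.
Need L⁶ ≥ 9 ÷ (1/149) = 1341.
3⁶ = 729 < 1341 ≤ 4096 = 4⁶, so L = 4.

4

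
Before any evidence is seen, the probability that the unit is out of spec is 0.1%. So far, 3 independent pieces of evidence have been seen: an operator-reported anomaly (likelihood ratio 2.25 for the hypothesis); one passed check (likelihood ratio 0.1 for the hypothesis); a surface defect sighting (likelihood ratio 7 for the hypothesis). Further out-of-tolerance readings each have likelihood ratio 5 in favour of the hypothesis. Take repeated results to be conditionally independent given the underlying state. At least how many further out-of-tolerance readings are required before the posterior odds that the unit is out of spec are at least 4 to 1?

5

Prior odds = 0.001/0.999 = 1/999.
Combined Bayes factor of the evidence already in hand = 2.25 × 0.1 × 7 = 1.575.
Odds after that evidence = (1/999) × 1.575 = 7/4440.
Target odds = 4.
Need 5ⁿ ≥ 4 ÷ (7/4440) = 17760/7.
5⁴ = 625 falls short of 17760/7 but 5⁵ = 3125 reaches it, so n = 5.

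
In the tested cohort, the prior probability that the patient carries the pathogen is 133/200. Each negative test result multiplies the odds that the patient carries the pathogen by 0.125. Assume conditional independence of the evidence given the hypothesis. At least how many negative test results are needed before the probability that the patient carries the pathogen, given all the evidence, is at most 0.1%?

4

Prior odds: 0.665 ÷ 0.335 = 133/67.
Likelihood ratio per negative test result = 0.125.
Target odds: 0.001 ÷ 0.999 = 1/999.
Need (133/67) × 0.125ⁿ ≤ 1/999, i.e. 0.125ⁿ ≤ 67/132867.
0.125³ = 0.001953125 is still above 67/132867 but 0.125⁴ = 1/4096 is at or below it, so n = 4.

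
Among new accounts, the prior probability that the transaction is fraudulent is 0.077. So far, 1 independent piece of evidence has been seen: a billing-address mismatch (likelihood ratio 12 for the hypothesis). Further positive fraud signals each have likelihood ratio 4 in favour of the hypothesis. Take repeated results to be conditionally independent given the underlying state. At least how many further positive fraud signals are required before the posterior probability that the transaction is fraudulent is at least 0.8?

1

Prior odds = 0.077/0.923 = 77/923.
Bayes factor of the evidence already in hand = 12.
Odds after that evidence = (77/923) × 12 = 924/923.
Target odds = 0.8/0.2 = 4.
Need 4ⁿ ≥ 4 ÷ (924/923) = 923/231.
4¹ = 4, which meets the required 923/231; so n = 1.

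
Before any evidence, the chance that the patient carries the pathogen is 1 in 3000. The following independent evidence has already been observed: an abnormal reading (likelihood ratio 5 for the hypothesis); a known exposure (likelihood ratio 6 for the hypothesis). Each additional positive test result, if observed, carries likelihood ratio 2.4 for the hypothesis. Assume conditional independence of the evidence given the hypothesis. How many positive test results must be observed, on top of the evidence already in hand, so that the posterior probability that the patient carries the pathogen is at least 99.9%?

Prior odds = (1/3000)/(2999/3000) = 1/2999.
Combined Bayes factor of the evidence already in hand = 5 × 6 = 30.
Odds after that evidence = (1/2999) × 30 = 30/2999.
Target odds = 0.999/0.001 = 999.
Need 2.4ⁿ ≥ 999 ÷ (30/2999) = 99866.7.
2.4¹³ ≈87648.8 falls short of 99866.7 but 2.4¹⁴ ≈210357 reaches it, so n = 14.

14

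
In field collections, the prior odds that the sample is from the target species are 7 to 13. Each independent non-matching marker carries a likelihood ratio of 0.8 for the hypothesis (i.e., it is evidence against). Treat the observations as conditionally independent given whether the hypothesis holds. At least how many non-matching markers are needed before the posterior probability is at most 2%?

Prior odds = 7/13.
Likelihood ratio per non-matching marker = 0.8.
Target odds: 0.02 ÷ 0.98 = 1/49.
Need (7/13) × 0.8ⁿ ≤ 1/49, i.e. 0.8ⁿ ≤ 13/343.
0.8¹⁴ ≈0.0439805 is still above 13/343 but 0.8¹⁵ ≈0.0351844 is at or below it, so n = 15.

15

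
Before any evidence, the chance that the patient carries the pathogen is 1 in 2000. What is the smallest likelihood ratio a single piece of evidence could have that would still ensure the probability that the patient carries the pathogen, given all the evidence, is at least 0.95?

Prior odds = 0.0005/0.9995 = 1/1999.
Target odds = 0.95/0.05 = 19.
Required Bayes factor = 19 ÷ (1/1999) = 37981.

37981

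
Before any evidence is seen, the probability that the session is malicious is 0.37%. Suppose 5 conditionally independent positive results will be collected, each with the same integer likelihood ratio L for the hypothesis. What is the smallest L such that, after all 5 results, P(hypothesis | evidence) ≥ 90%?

5

Prior odds = 0.0037/0.9963 = 37/9963.
Target odds = 0.9/0.1 = 9.
Need L⁵ ≥ 9 ÷ (37/9963) = 89667/37.
4⁵ = 1024 < 89667/37 ≤ 3125 = 5⁵, so L = 5.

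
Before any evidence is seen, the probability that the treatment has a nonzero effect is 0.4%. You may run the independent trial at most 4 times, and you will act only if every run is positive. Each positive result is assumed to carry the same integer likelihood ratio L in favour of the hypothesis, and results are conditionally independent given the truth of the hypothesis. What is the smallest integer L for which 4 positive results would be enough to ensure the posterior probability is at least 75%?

Prior odds = 0.004/0.996 = 1/249.
Target odds = 0.75/0.25 = 3.
Need L⁴ ≥ 3 ÷ (1/249) = 747.
5⁴ = 625 < 747 ≤ 1296 = 6⁴, so L = 6.

6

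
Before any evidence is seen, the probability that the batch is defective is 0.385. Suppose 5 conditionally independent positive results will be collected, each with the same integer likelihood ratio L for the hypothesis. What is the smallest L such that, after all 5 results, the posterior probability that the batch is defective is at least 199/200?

Prior odds = 0.385/0.615 = 77/123.
Target odds = 0.995/0.005 = 199.
Need L⁵ ≥ 199 ÷ (77/123) = 24477/77.
3⁵ = 243 < 24477/77 ≤ 1024 = 4⁵, so L = 4.

4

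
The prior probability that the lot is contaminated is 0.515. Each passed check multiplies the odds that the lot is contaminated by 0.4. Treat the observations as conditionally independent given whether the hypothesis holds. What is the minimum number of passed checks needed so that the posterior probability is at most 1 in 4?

2

Prior odds: 0.515 ÷ 0.485 = 103/97.
Likelihood ratio per passed check = 0.4.
Target posterior odds = 0.25/0.75 = 1/3.
Need (103/97) × 0.4ⁿ ≤ 1/3, i.e. 0.4ⁿ ≤ 97/309.
0.4¹ = 0.4 is still above 97/309 but 0.4² = 0.16 is at or below it, so n = 2.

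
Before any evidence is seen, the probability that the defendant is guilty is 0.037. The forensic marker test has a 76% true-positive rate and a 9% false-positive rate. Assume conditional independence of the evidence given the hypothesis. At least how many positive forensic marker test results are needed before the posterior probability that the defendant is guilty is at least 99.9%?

5

Prior odds: 0.037 ÷ 0.963 = 37/963.
Likelihood ratio of a positive result = 0.76/0.09 = 76/9.
Target odds: 0.999 ÷ 0.001 = 999.
Need (37/963) × (76/9)ⁿ ≥ 999, i.e. (76/9)ⁿ ≥ 26001.
(76/9)⁴ = 33362176/6561 falls short of 26001 but (76/9)⁵ ≈42939.3 reaches it, so n = 5.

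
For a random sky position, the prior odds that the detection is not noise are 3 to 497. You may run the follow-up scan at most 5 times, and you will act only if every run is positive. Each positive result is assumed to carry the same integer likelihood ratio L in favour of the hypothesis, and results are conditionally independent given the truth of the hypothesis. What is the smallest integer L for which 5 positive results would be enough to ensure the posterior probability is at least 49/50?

Prior odds = 3/497.
Target odds = 0.98/0.02 = 49.
Need L⁵ ≥ 49 ÷ (3/497) = 24353/3.
6⁵ = 7776 < 24353/3 ≤ 16807 = 7⁵, so L = 7.

7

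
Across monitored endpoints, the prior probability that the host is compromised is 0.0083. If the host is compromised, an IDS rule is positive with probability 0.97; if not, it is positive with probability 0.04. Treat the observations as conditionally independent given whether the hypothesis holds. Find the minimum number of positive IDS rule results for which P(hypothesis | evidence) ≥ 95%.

Prior odds = 0.0083/0.9917 = 83/9917.
Likelihood ratio of a positive = 0.97/0.04 = 24.25.
Target odds: 0.95 ÷ 0.05 = 19.
Require 24.25ⁿ ≥ 19 ÷ (83/9917) = 188423/83.
24.25² = 588.0625 falls short of 188423/83 but 24.25³ = 912673/64 reaches it, so n = 3.

3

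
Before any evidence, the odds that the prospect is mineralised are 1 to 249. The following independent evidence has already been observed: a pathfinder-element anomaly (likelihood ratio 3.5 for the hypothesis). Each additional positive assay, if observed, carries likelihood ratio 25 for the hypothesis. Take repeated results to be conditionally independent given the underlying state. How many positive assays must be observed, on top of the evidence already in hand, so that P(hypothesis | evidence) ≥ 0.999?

Prior odds = 1/249.
Bayes factor of the evidence already in hand = 3.5.
Odds after that evidence = (1/249) × 3.5 = 7/498.
Target odds = 0.999/0.001 = 999.
Need 25ⁿ ≥ 999 ÷ (7/498) = 497502/7.
25³ = 15625 falls short of 497502/7 but 25⁴ = 390625 reaches it, so n = 4.

4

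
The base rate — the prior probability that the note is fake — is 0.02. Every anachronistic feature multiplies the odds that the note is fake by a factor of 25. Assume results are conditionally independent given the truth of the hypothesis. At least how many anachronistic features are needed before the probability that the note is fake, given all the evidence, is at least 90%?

Prior odds: 0.02 ÷ 0.98 = 1/49.
Likelihood ratio per anachronistic feature = 25.
Target posterior odds = 0.9/0.1 = 9.
Require 25ⁿ ≥ 9 ÷ (1/49) = 441.
25¹ = 25 falls short of 441 but 25² = 625 reaches it, so n = 2.

2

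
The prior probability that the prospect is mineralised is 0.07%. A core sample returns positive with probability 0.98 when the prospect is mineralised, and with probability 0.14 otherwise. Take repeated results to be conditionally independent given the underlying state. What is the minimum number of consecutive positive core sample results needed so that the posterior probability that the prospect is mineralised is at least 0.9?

Prior odds: 0.0007 ÷ 0.9993 = 7/9993.
Likelihood ratio of a positive result = 0.98/0.14 = 7.
Target posterior odds = 0.9/0.1 = 9.
Need (7/9993) × 7ⁿ ≥ 9, i.e. 7ⁿ ≥ 89937/7.
7⁴ = 2401 falls short of 89937/7 but 7⁵ = 16807 reaches it, so n = 5.

5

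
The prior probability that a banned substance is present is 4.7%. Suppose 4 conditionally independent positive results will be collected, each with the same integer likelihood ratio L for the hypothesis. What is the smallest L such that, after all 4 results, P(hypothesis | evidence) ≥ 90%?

Prior odds = 0.047/0.953 = 47/953.
Target odds = 0.9/0.1 = 9.
Need L⁴ ≥ 9 ÷ (47/953) = 8577/47.
3⁴ = 81 < 8577/47 ≤ 256 = 4⁴, so L = 4.

4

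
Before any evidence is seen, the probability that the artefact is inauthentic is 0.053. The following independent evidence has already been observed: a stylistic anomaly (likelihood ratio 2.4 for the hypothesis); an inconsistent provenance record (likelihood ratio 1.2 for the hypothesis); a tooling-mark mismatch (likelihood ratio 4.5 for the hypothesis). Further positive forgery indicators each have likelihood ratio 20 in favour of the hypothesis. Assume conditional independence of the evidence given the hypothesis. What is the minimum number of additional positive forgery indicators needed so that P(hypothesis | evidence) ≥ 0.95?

Prior odds = 0.053/0.947 = 53/947.
Combined Bayes factor of the evidence already in hand = 2.4 × 1.2 × 4.5 = 12.96.
Odds after that evidence = (53/947) × 12.96 = 17172/23675.
Target odds = 0.95/0.05 = 19.
Need 20ⁿ ≥ 19 ÷ (17172/23675) = 449825/17172.
20¹ = 20 falls short of 449825/17172 but 20² = 400 reaches it, so n = 2.

2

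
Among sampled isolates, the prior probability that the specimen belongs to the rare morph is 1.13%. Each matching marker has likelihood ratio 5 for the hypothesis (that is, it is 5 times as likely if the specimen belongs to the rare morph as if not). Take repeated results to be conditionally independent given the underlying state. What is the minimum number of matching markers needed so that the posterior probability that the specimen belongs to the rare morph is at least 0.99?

Prior odds = 0.0113/0.9887 = 113/9887.
Likelihood ratio per matching marker = 5.
Target odds: 0.99 ÷ 0.01 = 99.
Need (113/9887) × 5ⁿ ≥ 99, i.e. 5ⁿ ≥ 978813/113.
5⁵ = 3125 falls short of 978813/113 but 5⁶ = 15625 reaches it, so n = 6.

6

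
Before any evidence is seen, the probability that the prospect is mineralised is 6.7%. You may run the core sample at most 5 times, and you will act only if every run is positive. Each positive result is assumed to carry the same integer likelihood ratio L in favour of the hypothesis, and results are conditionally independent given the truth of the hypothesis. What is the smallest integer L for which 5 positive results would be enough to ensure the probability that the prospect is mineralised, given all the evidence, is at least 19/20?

4

Prior odds = 0.067/0.933 = 67/933.
Target odds = 0.95/0.05 = 19.
Need L⁵ ≥ 19 ÷ (67/933) = 17727/67.
3⁵ = 243 < 17727/67 ≤ 1024 = 4⁵, so L = 4.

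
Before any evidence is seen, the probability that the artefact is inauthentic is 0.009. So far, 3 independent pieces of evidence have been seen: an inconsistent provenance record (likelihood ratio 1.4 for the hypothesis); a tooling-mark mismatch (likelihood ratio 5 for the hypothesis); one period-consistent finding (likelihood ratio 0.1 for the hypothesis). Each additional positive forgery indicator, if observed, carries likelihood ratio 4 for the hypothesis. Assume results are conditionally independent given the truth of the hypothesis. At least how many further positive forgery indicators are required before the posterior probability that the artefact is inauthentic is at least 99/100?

Prior odds = 0.009/0.991 = 9/991.
Combined Bayes factor of the evidence already in hand = 1.4 × 5 × 0.1 = 0.7.
Odds after that evidence = (9/991) × 0.7 = 63/9910.
Target odds = 0.99/0.01 = 99.
Need 4ⁿ ≥ 99 ÷ (63/9910) = 109010/7.
4⁶ = 4096 falls short of 109010/7 but 4⁷ = 16384 reaches it, so n = 7.

7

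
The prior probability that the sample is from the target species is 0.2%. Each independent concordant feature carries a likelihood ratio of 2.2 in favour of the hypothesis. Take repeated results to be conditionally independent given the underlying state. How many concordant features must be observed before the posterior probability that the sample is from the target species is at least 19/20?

Prior odds = 0.002/0.998 = 1/499.
Likelihood ratio per concordant feature = 2.2.
Target posterior odds = 0.95/0.05 = 19.
Require 2.2ⁿ ≥ 19 ÷ (1/499) = 9481.
2.2¹¹ ≈5843.18 falls short of 9481 but 2.2¹² ≈12855 reaches it, so n = 12.

12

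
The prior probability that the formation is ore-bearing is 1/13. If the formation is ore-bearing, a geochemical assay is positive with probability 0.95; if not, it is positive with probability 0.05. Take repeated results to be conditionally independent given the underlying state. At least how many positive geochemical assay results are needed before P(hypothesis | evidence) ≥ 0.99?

3

Prior odds: (1/13) ÷ (12/13) = 1/12.
Likelihood ratio of a positive = 0.95/0.05 = 19.
Target odds: 0.99 ÷ 0.01 = 99.
Require 19ⁿ ≥ 99 ÷ (1/12) = 1188.
19² = 361 falls short of 1188 but 19³ = 6859 reaches it, so n = 3.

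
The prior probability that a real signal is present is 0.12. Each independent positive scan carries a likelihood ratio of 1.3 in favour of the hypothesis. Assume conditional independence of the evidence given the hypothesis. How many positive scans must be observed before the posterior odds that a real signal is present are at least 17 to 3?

Prior odds = 0.12/0.88 = 3/22.
Likelihood ratio per positive scan = 1.3.
Target odds = 17/3.
Require 1.3ⁿ ≥ 17/3 ÷ (3/22) = 374/9.
1.3¹⁴ ≈39.3738 falls short of 374/9 but 1.3¹⁵ ≈51.1859 reaches it, so n = 15.

15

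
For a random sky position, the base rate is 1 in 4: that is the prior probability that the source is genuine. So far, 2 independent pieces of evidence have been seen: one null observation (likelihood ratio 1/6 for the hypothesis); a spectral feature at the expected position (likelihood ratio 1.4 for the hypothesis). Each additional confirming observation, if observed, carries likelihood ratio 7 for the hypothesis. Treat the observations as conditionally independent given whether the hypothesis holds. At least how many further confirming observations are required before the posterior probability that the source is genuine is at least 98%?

4

Prior odds = 0.25/0.75 = 1/3.
Combined Bayes factor of the evidence already in hand = (1/6) × 1.4 = 7/30.
Odds after that evidence = (1/3) × 7/30 = 7/90.
Target odds = 0.98/0.02 = 49.
Need 7ⁿ ≥ 49 ÷ (7/90) = 630.
7³ = 343 falls short of 630 but 7⁴ = 2401 reaches it, so n = 4.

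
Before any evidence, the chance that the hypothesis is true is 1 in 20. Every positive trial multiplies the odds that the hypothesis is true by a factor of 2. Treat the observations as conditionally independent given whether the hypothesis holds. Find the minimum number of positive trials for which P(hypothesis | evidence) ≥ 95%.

9

Prior odds = 0.05/0.95 = 1/19.
Likelihood ratio per positive trial = 2.
Target posterior odds = 0.95/0.05 = 19.
Need (1/19) × 2ⁿ ≥ 19, i.e. 2ⁿ ≥ 361.
2⁸ = 256 falls short of 361 but 2⁹ = 512 reaches it, so n = 9.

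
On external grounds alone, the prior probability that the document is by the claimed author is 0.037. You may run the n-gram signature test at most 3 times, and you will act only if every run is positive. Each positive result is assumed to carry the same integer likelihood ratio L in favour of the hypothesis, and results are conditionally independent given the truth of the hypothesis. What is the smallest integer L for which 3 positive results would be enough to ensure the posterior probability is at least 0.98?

11

Prior odds = 0.037/0.963 = 37/963.
Target odds = 0.98/0.02 = 49.
Need L³ ≥ 49 ÷ (37/963) = 47187/37.
10³ = 1000 < 47187/37 ≤ 1331 = 11³, so L = 11.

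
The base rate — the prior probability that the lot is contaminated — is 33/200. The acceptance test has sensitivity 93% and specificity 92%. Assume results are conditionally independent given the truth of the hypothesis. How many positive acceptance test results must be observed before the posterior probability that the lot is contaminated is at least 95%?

2

Prior odds: 0.165 ÷ 0.835 = 33/167.
False-positive rate = 1 − 0.92 = 0.08; likelihood ratio of a positive = 0.93/0.08 = 11.625.
Target odds: 0.95 ÷ 0.05 = 19.
Need (33/167) × 11.625ⁿ ≥ 19, i.e. 11.625ⁿ ≥ 3173/33.
11.625¹ = 11.625 falls short of 3173/33 but 11.625² = 135.140625 reaches it, so n = 2.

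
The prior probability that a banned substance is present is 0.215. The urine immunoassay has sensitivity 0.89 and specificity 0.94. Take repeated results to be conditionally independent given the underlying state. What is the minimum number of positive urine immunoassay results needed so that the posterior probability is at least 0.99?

3

Prior odds = 0.215/0.785 = 43/157.
False-positive rate = 1 − 0.94 = 0.06; likelihood ratio of a positive = 0.89/0.06 = 89/6.
Target odds: 0.99 ÷ 0.01 = 99.
Need (43/157) × (89/6)ⁿ ≥ 99, i.e. (89/6)ⁿ ≥ 15543/43.
(89/6)² = 7921/36 falls short of 15543/43 but (89/6)³ = 704969/216 reaches it, so n = 3.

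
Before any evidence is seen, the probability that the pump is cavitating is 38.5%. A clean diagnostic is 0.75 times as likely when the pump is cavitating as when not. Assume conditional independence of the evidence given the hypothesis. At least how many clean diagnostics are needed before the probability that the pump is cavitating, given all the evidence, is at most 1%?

Prior odds = 0.385/0.615 = 77/123.
Likelihood ratio per clean diagnostic = 0.75.
Target odds: 0.01 ÷ 0.99 = 1/99.
Need (77/123) × 0.75ⁿ ≤ 1/99, i.e. 0.75ⁿ ≤ 41/2541.
0.75¹⁴ = 4782969/268435456 is still above 41/2541 but 0.75¹⁵ ≈0.0133635 is at or below it, so n = 15.

15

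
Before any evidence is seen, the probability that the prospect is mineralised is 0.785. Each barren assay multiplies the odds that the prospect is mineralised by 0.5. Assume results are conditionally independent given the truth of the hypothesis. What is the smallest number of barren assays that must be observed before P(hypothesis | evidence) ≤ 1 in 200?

10

Prior odds: 0.785 ÷ 0.215 = 157/43.
Likelihood ratio per barren assay = 0.5.
Target odds: 0.005 ÷ 0.995 = 1/199.
Need (157/43) × 0.5ⁿ ≤ 1/199, i.e. 0.5ⁿ ≤ 43/31243.
0.5⁹ = 0.001953125 is still above 43/31243 but 0.5¹⁰ = 1/1024 is at or below it, so n = 10.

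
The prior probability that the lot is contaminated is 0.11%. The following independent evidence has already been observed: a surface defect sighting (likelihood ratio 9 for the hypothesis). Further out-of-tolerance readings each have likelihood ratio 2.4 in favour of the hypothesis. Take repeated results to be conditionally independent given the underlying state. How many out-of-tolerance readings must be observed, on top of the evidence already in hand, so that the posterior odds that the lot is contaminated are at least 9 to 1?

8

Prior odds = 0.0011/0.9989 = 11/9989.
Bayes factor of the evidence already in hand = 9.
Odds after that evidence = (11/9989) × 9 = 99/9989.
Target odds = 9.
Need 2.4ⁿ ≥ 9 ÷ (99/9989) = 9989/11.
2.4⁷ = 35831808/78125 falls short of 9989/11 but 2.4⁸ = 429981696/390625 reaches it, so n = 8.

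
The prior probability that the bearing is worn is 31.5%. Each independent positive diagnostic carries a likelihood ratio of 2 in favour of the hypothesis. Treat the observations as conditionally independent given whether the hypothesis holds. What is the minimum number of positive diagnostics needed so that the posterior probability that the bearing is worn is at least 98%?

Prior odds = 0.315/0.685 = 63/137.
Likelihood ratio per positive diagnostic = 2.
Target posterior odds = 0.98/0.02 = 49.
Need (63/137) × 2ⁿ ≥ 49, i.e. 2ⁿ ≥ 959/9.
2⁶ = 64 falls short of 959/9 but 2⁷ = 128 reaches it, so n = 7.

7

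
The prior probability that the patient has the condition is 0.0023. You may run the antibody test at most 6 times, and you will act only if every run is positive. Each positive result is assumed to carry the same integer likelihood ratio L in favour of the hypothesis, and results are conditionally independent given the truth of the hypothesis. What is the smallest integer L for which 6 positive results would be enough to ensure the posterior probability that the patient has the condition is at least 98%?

Prior odds = 0.0023/0.9977 = 23/9977.
Target odds = 0.98/0.02 = 49.
Need L⁶ ≥ 49 ÷ (23/9977) = 488873/23.
5⁶ = 15625 < 488873/23 ≤ 46656 = 6⁶, so L = 6.

6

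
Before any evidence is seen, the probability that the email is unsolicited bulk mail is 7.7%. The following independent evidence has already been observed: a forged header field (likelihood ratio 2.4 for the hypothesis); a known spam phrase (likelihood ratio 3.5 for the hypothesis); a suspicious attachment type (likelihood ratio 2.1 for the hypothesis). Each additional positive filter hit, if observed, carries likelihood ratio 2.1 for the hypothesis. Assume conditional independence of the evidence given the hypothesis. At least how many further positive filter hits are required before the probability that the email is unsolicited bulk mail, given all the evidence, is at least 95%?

4

Prior odds = 0.077/0.923 = 77/923.
Combined Bayes factor of the evidence already in hand = 2.4 × 3.5 × 2.1 = 17.64.
Odds after that evidence = (77/923) × 17.64 = 33957/23075.
Target odds = 0.95/0.05 = 19.
Need 2.1ⁿ ≥ 19 ÷ (33957/23075) = 438425/33957.
2.1³ = 9.261 falls short of 438425/33957 but 2.1⁴ = 19.4481 reaches it, so n = 4.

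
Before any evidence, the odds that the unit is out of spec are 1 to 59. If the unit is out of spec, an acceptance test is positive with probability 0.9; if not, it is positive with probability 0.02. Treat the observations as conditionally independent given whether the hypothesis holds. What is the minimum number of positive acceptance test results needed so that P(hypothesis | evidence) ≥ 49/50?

3

Prior odds = 1/59.
Likelihood ratio of a positive = 0.9/0.02 = 45.
Target odds: 0.98 ÷ 0.02 = 49.
Require 45ⁿ ≥ 49 ÷ (1/59) = 2891.
45² = 2025 falls short of 2891 but 45³ = 91125 reaches it, so n = 3.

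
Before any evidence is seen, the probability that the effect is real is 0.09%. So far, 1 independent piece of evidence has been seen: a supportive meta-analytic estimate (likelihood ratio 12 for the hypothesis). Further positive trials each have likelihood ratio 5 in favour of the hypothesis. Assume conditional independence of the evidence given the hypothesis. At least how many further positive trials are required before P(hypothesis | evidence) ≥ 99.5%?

7

Prior odds = 0.0009/0.9991 = 9/9991.
Bayes factor of the evidence already in hand = 12.
Odds after that evidence = (9/9991) × 12 = 108/9991.
Target odds = 0.995/0.005 = 199.
Need 5ⁿ ≥ 199 ÷ (108/9991) = 1988209/108.
5⁶ = 15625 falls short of 1988209/108 but 5⁷ = 78125 reaches it, so n = 7.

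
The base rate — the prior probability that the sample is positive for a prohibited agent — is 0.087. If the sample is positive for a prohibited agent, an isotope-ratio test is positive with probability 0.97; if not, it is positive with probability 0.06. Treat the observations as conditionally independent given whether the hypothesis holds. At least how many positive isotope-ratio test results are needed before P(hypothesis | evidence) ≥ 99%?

Prior odds: 0.087 ÷ 0.913 = 87/913.
Likelihood ratio of a positive = 0.97/0.06 = 97/6.
Target odds: 0.99 ÷ 0.01 = 99.
Require (97/6)ⁿ ≥ 99 ÷ (87/913) = 30129/29.
(97/6)² = 9409/36 falls short of 30129/29 but (97/6)³ = 912673/216 reaches it, so n = 3.

3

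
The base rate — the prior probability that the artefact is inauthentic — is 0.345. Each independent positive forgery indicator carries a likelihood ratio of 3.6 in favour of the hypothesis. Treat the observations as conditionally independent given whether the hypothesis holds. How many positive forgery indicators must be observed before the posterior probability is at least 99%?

Prior odds: 0.345 ÷ 0.655 = 69/131.
Likelihood ratio per positive forgery indicator = 3.6.
Target odds: 0.99 ÷ 0.01 = 99.
Need (69/131) × 3.6ⁿ ≥ 99, i.e. 3.6ⁿ ≥ 4323/23.
3.6⁴ = 167.9616 falls short of 4323/23 but 3.6⁵ = 604.66176 reaches it, so n = 5.

5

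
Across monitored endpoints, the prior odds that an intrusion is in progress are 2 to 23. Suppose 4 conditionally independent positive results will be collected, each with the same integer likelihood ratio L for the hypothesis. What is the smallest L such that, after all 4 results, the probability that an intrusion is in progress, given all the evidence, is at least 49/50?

Prior odds = 2/23.
Target odds = 0.98/0.02 = 49.
Need L⁴ ≥ 49 ÷ (2/23) = 563.5.
4⁴ = 256 < 563.5 ≤ 625 = 5⁴, so L = 5.

5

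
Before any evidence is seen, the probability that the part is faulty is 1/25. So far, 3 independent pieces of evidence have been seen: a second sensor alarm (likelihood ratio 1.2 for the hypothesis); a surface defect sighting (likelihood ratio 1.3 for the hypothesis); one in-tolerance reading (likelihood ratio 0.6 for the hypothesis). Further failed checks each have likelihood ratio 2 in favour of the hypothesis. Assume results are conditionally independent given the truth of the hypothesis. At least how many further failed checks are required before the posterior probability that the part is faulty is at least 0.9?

Prior odds = 0.04/0.96 = 1/24.
Combined Bayes factor of the evidence already in hand = 1.2 × 1.3 × 0.6 = 0.936.
Odds after that evidence = (1/24) × 0.936 = 0.039.
Target odds = 0.9/0.1 = 9.
Need 2ⁿ ≥ 9 ÷ 0.039 = 3000/13.
2⁷ = 128 falls short of 3000/13 but 2⁸ = 256 reaches it, so n = 8.

8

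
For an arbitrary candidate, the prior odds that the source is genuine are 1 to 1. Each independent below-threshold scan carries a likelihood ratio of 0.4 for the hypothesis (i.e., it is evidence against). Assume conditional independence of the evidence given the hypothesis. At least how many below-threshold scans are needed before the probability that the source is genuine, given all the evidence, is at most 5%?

Prior odds = 1.
Likelihood ratio per below-threshold scan = 0.4.
Target odds: 0.05 ÷ 0.95 = 1/19.
Require 0.4ⁿ ≤ 1/19 ÷ 1 = 1/19.
0.4³ = 0.064 is still above 1/19 but 0.4⁴ = 0.0256 is at or below it, so n = 4.

4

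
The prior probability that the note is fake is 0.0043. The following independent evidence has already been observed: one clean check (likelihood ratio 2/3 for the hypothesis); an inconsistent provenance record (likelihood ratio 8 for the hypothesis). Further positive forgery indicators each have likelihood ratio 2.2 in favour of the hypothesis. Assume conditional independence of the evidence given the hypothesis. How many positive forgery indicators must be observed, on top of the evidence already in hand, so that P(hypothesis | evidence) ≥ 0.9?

8

Prior odds = 0.0043/0.9957 = 43/9957.
Combined Bayes factor of the evidence already in hand = (2/3) × 8 = 16/3.
Odds after that evidence = (43/9957) × 16/3 = 688/29871.
Target odds = 0.9/0.1 = 9.
Need 2.2ⁿ ≥ 9 ÷ (688/29871) = 268839/688.
2.2⁷ = 19487171/78125 falls short of 268839/688 but 2.2⁸ = 214358881/390625 reaches it, so n = 8.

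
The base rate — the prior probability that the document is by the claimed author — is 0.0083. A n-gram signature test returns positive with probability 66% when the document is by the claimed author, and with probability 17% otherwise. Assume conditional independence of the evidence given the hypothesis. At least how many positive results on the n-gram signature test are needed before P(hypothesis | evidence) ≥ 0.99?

7

Prior odds: 0.0083 ÷ 0.9917 = 83/9917.
Likelihood ratio of a positive result = 0.66/0.17 = 66/17.
Target posterior odds = 0.99/0.01 = 99.
Need (83/9917) × (66/17)ⁿ ≥ 99, i.e. (66/17)ⁿ ≥ 981783/83.
(66/17)⁶ ≈3424.29 falls short of 981783/83 but (66/17)⁷ ≈13294.3 reaches it, so n = 7.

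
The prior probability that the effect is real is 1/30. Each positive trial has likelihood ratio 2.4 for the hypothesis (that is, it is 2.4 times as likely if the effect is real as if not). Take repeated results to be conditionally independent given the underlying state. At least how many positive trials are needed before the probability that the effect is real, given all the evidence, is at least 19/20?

Prior odds = (1/30)/(29/30) = 1/29.
Likelihood ratio per positive trial = 2.4.
Target posterior odds = 0.95/0.05 = 19.
Require 2.4ⁿ ≥ 19 ÷ (1/29) = 551.
2.4⁷ = 35831808/78125 falls short of 551 but 2.4⁸ = 429981696/390625 reaches it, so n = 8.

8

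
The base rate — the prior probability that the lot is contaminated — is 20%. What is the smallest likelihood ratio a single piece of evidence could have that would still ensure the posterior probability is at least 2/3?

8

Prior odds = 0.2/0.8 = 0.25.
Target odds = (2/3)/(1/3) = 2.
Required Bayes factor = 2 ÷ 0.25 = 8.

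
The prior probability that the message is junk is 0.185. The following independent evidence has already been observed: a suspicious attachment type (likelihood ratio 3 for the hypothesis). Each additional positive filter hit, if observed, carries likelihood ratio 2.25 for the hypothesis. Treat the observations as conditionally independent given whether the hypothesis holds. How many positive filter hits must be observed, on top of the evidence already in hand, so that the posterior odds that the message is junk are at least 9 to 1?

4

Prior odds = 0.185/0.815 = 37/163.
Bayes factor of the evidence already in hand = 3.
Odds after that evidence = (37/163) × 3 = 111/163.
Target odds = 9.
Need 2.25ⁿ ≥ 9 ÷ (111/163) = 489/37.
2.25³ = 11.390625 falls short of 489/37 but 2.25⁴ = 25.62890625 reaches it, so n = 4.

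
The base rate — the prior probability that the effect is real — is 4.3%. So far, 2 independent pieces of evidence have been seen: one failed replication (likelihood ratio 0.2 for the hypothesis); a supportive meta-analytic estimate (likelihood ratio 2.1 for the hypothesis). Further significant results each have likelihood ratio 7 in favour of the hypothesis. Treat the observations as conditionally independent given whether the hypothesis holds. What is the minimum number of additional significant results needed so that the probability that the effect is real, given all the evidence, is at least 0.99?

5

Prior odds = 0.043/0.957 = 43/957.
Combined Bayes factor of the evidence already in hand = 0.2 × 2.1 = 0.42.
Odds after that evidence = (43/957) × 0.42 = 301/15950.
Target odds = 0.99/0.01 = 99.
Need 7ⁿ ≥ 99 ÷ (301/15950) = 1579050/301.
7⁴ = 2401 falls short of 1579050/301 but 7⁵ = 16807 reaches it, so n = 5.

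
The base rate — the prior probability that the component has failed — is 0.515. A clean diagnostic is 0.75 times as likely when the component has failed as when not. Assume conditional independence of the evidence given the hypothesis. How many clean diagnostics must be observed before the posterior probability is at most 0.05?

Prior odds = 0.515/0.485 = 103/97.
Likelihood ratio per clean diagnostic = 0.75.
Target odds: 0.05 ÷ 0.95 = 1/19.
Need (103/97) × 0.75ⁿ ≤ 1/19, i.e. 0.75ⁿ ≤ 97/1957.
0.75¹⁰ = 59049/1048576 is still above 97/1957 but 0.75¹¹ = 177147/4194304 is at or below it, so n = 11.

11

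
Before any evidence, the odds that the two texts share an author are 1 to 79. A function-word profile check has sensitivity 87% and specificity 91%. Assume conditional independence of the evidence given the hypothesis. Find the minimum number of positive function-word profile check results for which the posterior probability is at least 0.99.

4

Prior odds = 1/79.
False-positive rate = 1 − 0.91 = 0.09; likelihood ratio of a positive = 0.87/0.09 = 29/3.
Target posterior odds = 0.99/0.01 = 99.
Need (1/79) × (29/3)ⁿ ≥ 99, i.e. (29/3)ⁿ ≥ 7821.
(29/3)³ = 24389/27 falls short of 7821 but (29/3)⁴ = 707281/81 reaches it, so n = 4.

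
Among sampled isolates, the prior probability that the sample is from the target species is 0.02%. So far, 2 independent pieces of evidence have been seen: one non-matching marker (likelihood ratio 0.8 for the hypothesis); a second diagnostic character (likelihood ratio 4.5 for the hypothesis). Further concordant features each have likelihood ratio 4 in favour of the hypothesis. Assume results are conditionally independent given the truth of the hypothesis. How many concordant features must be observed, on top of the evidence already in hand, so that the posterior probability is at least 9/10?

Prior odds = 0.0002/0.9998 = 1/4999.
Combined Bayes factor of the evidence already in hand = 0.8 × 4.5 = 3.6.
Odds after that evidence = (1/4999) × 3.6 = 18/24995.
Target odds = 0.9/0.1 = 9.
Need 4ⁿ ≥ 9 ÷ (18/24995) = 12497.5.
4⁶ = 4096 falls short of 12497.5 but 4⁷ = 16384 reaches it, so n = 7.

7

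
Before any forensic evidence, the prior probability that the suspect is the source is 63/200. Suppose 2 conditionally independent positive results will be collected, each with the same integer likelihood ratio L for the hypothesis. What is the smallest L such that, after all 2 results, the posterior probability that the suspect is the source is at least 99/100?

15

Prior odds = 0.315/0.685 = 63/137.
Target odds = 0.99/0.01 = 99.
Need L² ≥ 99 ÷ (63/137) = 1507/7.
14² = 196 < 1507/7 ≤ 225 = 15², so L = 15.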